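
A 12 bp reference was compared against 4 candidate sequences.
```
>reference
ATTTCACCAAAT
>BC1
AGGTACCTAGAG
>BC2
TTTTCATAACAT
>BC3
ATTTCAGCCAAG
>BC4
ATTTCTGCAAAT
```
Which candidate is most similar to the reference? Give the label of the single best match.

BC1 differs at 7 bases; BC2 differs at 4 bases; BC3 differs at 3 bases; BC4 differs at 2 bases. The closest is BC4.

BC4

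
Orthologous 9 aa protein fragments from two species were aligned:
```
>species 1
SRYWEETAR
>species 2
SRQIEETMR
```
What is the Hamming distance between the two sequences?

Mismatches (1-based): residue 3: Y→Q; residue 4: W→I; residue 8: A→M.

3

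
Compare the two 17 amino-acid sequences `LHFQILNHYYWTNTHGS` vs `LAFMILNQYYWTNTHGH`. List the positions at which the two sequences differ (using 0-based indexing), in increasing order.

1, 3, 7, 16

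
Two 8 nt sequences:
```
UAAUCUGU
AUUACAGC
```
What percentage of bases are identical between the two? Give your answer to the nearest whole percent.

Mismatches at positions 1, 2, 3, 4, 6, 8 (1-based): 6 of 8.
Identical positions: 2/8 = 25% → 25%.

25%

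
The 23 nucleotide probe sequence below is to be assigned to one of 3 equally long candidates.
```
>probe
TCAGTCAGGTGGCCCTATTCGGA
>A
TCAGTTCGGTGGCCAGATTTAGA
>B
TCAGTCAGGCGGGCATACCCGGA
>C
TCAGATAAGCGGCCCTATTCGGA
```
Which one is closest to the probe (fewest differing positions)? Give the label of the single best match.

A differs at 6 positions; B differs at 5 positions; C differs at 4 positions. The closest is C.

C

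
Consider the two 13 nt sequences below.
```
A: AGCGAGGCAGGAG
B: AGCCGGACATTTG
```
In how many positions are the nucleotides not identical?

6

Comparing position by position, 6 positions differ: 4 (G/C), 5 (A/G), 7 (G/A), 10 (G/T), 11 (G/T), 12 (A/T).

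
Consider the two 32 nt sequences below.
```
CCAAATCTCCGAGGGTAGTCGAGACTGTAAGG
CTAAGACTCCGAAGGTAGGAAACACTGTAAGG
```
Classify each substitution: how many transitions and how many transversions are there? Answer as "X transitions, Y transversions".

4 transitions, 4 transversions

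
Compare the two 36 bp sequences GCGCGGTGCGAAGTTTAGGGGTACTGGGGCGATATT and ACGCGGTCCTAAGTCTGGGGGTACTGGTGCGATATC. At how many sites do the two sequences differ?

7

Comparing position by position, 7 sites differ: 1 (G/A), 8 (G/C), 10 (G/T), 15 (T/C), 17 (A/G), 28 (G/T), 36 (T/C).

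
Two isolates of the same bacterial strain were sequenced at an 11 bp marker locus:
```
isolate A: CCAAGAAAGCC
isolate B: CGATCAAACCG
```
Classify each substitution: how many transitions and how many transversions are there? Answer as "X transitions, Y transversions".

0 transitions, 5 transversions

Transitions (purine↔purine or pyrimidine↔pyrimidine): none.
Transversions (purine↔pyrimidine): 2 C→G, 4 A→T, 5 G→C, 9 G→C, 11 C→G.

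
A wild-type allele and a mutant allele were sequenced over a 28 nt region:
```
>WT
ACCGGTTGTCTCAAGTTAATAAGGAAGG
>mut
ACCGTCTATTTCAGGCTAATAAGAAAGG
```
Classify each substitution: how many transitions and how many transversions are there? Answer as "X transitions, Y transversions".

Transitions (purine↔purine or pyrimidine↔pyrimidine): 6 T→C, 8 G→A, 10 C→T, 14 A→G, 16 T→C, 24 G→A.
Transversions (purine↔pyrimidine): 5 G→T.

6 transitions, 1 transversion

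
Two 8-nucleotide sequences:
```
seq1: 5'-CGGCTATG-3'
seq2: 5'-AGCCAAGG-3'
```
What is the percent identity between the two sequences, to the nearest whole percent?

Mismatches at positions 1, 3, 5, 7 (1-based): 4 of 8.
Identical positions: 4/8 = 50% → 50%.

50%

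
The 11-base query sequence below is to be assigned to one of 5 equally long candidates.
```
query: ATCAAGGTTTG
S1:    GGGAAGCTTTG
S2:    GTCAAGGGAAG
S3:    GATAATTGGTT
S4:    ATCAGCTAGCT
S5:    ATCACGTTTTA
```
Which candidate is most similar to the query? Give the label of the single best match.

S5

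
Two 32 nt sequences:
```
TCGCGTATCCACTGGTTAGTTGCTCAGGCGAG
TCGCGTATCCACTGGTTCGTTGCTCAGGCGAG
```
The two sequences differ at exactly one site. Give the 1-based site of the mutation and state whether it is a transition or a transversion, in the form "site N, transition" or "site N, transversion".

Site 18 changes A→C. A is a purine and C is a pyrimidine, so this is a transversion.

site 18, transversion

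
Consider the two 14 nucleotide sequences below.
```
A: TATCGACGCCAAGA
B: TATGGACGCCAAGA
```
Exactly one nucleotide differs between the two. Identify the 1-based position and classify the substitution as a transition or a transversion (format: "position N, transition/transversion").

The sequences differ only at position 4: C→G (pyrimidine→purine), a transversion.

position 4, transversion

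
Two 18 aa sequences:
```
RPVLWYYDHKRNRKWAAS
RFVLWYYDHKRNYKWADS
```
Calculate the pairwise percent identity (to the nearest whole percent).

83%

Mismatches at positions 2, 13, 17 (1-based): 3 of 18.
Identical positions: 15/18 = 83.33% → 83%.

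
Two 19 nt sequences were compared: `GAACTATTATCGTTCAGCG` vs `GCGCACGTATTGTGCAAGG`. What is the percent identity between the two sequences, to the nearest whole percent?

9 positions differ (2, 3, 5, 6, 7, 11, 14, 17, 18), so 10 of 19 match: 10/19 = 52.63%.

53%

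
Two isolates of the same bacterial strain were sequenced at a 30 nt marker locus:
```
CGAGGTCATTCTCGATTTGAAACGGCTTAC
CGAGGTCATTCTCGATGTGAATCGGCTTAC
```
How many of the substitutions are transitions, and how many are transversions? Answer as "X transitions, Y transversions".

0 transitions, 2 transversions

Transitions (purine↔purine or pyrimidine↔pyrimidine): none.
Transversions (purine↔pyrimidine): 17 T→G, 22 A→T.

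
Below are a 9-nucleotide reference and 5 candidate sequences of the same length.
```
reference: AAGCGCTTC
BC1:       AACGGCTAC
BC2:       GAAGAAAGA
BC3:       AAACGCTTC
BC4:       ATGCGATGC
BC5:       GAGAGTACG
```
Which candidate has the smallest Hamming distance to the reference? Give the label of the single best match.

BC3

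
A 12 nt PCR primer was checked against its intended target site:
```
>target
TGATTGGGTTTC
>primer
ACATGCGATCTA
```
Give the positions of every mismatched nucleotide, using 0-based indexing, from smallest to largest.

Scanning 0-based: 0: T/A; 1: G/C; 4: T/G; 5: G/C; 7: G/A; 9: T/C; 11: C/A.

0, 1, 4, 5, 7, 9, 11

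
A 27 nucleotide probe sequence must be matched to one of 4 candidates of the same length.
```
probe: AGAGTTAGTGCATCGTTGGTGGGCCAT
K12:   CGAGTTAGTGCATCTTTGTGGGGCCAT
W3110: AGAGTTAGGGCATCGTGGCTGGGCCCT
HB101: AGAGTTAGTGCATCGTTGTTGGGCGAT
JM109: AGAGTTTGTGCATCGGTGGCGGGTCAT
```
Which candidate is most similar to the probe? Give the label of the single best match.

HB101

Hamming distances to probe — K12: 4; W3110: 4; HB101: 2; JM109: 4.
Smallest is HB101 with 2 mismatches.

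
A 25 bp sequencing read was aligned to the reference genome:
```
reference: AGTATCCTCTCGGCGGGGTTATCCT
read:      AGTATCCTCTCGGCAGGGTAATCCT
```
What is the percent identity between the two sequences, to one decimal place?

92.0%

Mismatches at positions 15, 20 (1-based): 2 of 25.
Identical positions: 23/25 = 92% → 92.0%.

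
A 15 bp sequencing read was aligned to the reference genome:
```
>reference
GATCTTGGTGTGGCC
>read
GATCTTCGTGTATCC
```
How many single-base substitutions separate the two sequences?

Comparing position by position, 3 positions differ: 7 (G/C), 12 (G/A), 13 (G/T).

3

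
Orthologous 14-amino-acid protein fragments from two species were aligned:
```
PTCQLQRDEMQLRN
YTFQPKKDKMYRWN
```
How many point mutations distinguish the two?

Comparing position by position, 9 positions differ: 1 (P/Y), 3 (C/F), 5 (L/P), 6 (Q/K), 7 (R/K), 9 (E/K), 11 (Q/Y), 12 (L/R), 13 (R/W).

9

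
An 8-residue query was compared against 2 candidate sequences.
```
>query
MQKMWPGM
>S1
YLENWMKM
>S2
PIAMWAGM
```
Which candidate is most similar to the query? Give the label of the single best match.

S2

S1 differs at 6 residues; S2 differs at 4 residues. The closest is S2.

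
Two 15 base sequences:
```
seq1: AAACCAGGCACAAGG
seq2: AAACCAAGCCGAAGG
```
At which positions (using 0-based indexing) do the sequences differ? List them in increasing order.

Differences at position 6 (G→A), position 9 (A→C), position 10 (C→G).

6, 9, 10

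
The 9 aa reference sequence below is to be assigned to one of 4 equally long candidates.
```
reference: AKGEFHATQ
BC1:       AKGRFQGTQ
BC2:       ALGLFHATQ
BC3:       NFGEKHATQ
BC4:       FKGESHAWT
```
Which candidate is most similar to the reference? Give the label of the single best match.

BC2

BC1 differs at 3 residues; BC2 differs at 2 residues; BC3 differs at 3 residues; BC4 differs at 4 residues. The closest is BC2.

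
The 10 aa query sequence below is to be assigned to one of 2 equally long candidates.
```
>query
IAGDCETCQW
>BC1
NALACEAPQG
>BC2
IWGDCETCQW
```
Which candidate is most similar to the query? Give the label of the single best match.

BC2

Hamming distances to query — BC1: 6; BC2: 1.
Smallest is BC2 with 1 mismatch.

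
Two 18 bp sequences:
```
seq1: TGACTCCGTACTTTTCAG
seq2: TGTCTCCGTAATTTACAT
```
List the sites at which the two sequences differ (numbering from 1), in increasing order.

3, 11, 15, 18

Differences at site 3 (A→T), site 11 (C→A), site 15 (T→A), site 18 (G→T).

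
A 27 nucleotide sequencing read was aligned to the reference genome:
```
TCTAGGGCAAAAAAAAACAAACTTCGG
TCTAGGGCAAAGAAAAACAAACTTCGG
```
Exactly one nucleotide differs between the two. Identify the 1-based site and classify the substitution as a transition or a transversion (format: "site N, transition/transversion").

The sequences differ only at site 12: A→G (purine→purine), a transition.

site 12, transition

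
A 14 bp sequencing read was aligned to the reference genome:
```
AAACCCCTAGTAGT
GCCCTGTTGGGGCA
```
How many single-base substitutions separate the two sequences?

11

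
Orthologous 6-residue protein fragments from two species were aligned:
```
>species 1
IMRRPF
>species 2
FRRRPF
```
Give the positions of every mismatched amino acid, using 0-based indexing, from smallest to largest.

0, 1

Differences at position 0 (I→F), position 1 (M→R).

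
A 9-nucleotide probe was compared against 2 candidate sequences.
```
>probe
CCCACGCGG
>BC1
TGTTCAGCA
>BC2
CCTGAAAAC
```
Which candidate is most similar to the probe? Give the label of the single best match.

BC2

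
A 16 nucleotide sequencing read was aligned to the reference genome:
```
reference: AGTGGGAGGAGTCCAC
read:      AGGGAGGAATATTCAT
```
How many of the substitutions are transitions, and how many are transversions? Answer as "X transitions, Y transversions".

Transitions (purine↔purine or pyrimidine↔pyrimidine): 5 G→A, 7 A→G, 8 G→A, 9 G→A, 11 G→A, 13 C→T, 16 C→T.
Transversions (purine↔pyrimidine): 3 T→G, 10 A→T.

7 transitions, 2 transversions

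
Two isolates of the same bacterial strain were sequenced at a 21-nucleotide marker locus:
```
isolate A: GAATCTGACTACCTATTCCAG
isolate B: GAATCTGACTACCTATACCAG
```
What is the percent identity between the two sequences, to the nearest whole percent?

Mismatch at position 17 (1-based): 1 of 21.
Identical positions: 20/21 = 95.24% → 95%.

95%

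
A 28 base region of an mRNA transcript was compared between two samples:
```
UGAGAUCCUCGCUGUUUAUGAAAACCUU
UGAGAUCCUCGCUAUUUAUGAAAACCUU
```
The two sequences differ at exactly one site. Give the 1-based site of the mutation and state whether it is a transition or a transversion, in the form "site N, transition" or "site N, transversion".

site 14, transition

Site 14 changes G→A. G is a purine and A is a purine, so this is a transition.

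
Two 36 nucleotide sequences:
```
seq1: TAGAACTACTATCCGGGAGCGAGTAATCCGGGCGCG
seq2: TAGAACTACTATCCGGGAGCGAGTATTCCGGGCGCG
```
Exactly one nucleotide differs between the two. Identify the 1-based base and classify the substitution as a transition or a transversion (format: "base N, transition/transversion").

The sequences differ only at base 26: A→T (purine→pyrimidine), a transversion.

base 26, transversion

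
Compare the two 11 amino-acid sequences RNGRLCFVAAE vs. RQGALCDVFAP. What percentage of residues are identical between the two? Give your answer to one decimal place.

54.5%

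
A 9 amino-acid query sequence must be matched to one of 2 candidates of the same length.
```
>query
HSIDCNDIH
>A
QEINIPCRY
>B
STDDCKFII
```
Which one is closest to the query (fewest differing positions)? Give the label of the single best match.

A differs at 8 positions; B differs at 6 positions. The closest is B.

B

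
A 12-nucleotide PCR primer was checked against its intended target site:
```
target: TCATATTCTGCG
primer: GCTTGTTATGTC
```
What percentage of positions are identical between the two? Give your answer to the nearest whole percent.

Mismatches at positions 1, 3, 5, 8, 11, 12 (1-based): 6 of 12.
Identical positions: 6/12 = 50% → 50%.

50%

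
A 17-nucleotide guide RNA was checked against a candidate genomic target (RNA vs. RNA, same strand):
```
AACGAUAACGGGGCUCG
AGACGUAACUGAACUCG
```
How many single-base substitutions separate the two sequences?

7

The sequences differ at bases 2, 3, 4, 5, 10, 12, 13 (1-based) — 7 in total.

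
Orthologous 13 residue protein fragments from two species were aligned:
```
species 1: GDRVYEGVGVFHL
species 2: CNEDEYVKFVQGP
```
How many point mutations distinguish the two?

The sequences differ at positions 1, 2, 3, 4, 5, 6, 7, 8, 9, 11, 12, 13 (1-based) — 12 in total.

12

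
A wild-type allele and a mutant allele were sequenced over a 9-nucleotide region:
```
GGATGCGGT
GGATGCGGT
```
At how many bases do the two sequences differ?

0

The two sequences are identical at every position.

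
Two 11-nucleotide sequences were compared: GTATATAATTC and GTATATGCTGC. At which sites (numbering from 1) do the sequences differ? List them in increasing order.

Scanning 1-based: 7: A/G; 8: A/C; 10: T/G.

7, 8, 10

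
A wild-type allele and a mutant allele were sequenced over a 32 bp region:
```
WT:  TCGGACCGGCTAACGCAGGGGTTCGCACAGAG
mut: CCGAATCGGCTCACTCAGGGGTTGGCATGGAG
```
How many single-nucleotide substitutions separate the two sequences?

Comparing position by position, 8 positions differ: 1 (T/C), 4 (G/A), 6 (C/T), 12 (A/C), 15 (G/T), 24 (C/G), 28 (C/T), 29 (A/G).

8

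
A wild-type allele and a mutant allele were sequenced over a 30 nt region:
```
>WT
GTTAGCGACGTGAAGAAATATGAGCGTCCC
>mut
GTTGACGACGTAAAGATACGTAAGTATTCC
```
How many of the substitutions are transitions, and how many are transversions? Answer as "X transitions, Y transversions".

9 transitions, 1 transversion

Mismatches (1-based):
base 4: A→G (purine→purine, transition)
base 5: G→A (purine→purine, transition)
base 12: G→A (purine→purine, transition)
base 17: A→T (purine→pyrimidine, transversion)
base 19: T→C (pyrimidine→pyrimidine, transition)
base 20: A→G (purine→purine, transition)
base 22: G→A (purine→purine, transition)
base 25: C→T (pyrimidine→pyrimidine, transition)
base 26: G→A (purine→purine, transition)
base 28: C→T (pyrimidine→pyrimidine, transition)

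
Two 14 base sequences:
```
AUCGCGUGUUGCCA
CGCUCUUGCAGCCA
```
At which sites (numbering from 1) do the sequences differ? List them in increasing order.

Differences at site 1 (A→C), site 2 (U→G), site 4 (G→U), site 6 (G→U), site 9 (U→C), site 10 (U→A).

1, 2, 4, 6, 9, 10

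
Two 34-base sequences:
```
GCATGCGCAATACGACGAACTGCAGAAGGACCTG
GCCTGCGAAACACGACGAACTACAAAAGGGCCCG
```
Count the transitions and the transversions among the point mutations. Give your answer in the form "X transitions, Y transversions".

5 transitions, 2 transversions

Transitions (purine↔purine or pyrimidine↔pyrimidine): 11 T→C, 22 G→A, 25 G→A, 30 A→G, 33 T→C.
Transversions (purine↔pyrimidine): 3 A→C, 8 C→A.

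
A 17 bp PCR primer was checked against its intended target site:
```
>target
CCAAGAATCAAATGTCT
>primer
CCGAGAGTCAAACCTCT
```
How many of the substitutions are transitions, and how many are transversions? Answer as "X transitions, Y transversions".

3 transitions, 1 transversion

Mismatches (1-based):
position 3: A→G (purine→purine, transition)
position 7: A→G (purine→purine, transition)
position 13: T→C (pyrimidine→pyrimidine, transition)
position 14: G→C (purine→pyrimidine, transversion)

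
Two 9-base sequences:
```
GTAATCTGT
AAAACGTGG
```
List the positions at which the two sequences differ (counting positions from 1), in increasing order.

Scanning 1-based: 1: G/A; 2: T/A; 5: T/C; 6: C/G; 9: T/G.

1, 2, 5, 6, 9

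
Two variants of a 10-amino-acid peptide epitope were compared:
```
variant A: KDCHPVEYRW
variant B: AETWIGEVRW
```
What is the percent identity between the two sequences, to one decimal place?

Mismatches at positions 1, 2, 3, 4, 5, 6, 8 (1-based): 7 of 10.
Identical positions: 3/10 = 30% → 30.0%.

30.0%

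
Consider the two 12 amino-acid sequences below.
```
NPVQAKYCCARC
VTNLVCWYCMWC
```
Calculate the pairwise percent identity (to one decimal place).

Mismatches at positions 1, 2, 3, 4, 5, 6, 7, 8, 10, 11 (1-based): 10 of 12.
Identical positions: 2/12 = 16.67% → 16.7%.

16.7%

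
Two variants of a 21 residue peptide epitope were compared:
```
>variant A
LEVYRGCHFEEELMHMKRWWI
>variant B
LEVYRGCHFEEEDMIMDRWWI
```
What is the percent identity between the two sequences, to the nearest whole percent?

86%

Mismatches at positions 13, 15, 17 (1-based): 3 of 21.
Identical positions: 18/21 = 85.71% → 86%.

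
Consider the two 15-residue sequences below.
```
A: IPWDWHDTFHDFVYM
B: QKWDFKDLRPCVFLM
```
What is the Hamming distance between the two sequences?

11

The sequences differ at positions 1, 2, 5, 6, 8, 9, 10, 11, 12, 13, 14 (1-based) — 11 in total.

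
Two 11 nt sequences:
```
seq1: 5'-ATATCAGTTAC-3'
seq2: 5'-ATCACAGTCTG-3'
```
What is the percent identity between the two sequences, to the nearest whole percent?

55%

Mismatches at positions 3, 4, 9, 10, 11 (1-based): 5 of 11.
Identical positions: 6/11 = 54.55% → 55%.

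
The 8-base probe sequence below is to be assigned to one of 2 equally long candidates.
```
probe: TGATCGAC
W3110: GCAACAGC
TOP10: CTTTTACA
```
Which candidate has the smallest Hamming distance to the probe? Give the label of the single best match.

W3110

Hamming distances to probe — W3110: 5; TOP10: 7.
Smallest is W3110 with 5 mismatches.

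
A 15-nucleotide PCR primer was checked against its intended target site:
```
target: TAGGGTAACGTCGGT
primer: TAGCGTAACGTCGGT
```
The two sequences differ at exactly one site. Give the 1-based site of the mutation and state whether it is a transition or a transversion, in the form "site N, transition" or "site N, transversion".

The sequences differ only at site 4: G→C (purine→pyrimidine), a transversion.

site 4, transversion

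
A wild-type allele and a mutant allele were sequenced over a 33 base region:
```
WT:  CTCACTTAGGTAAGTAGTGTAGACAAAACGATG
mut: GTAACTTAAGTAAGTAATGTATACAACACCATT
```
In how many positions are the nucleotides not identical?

8

The sequences differ at positions 1, 3, 9, 17, 22, 27, 30, 33 (1-based) — 8 in total.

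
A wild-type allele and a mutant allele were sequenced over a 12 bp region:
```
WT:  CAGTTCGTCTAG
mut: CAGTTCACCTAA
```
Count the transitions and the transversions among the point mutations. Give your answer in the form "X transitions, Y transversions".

Transitions (purine↔purine or pyrimidine↔pyrimidine): 7 G→A, 8 T→C, 12 G→A.
Transversions (purine↔pyrimidine): none.

3 transitions, 0 transversions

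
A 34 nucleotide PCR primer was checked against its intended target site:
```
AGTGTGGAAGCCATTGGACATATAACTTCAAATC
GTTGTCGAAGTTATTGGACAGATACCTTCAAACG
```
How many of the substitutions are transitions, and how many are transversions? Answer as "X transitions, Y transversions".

Transitions (purine↔purine or pyrimidine↔pyrimidine): 1 A→G, 11 C→T, 12 C→T, 33 T→C.
Transversions (purine↔pyrimidine): 2 G→T, 6 G→C, 21 T→G, 25 A→C, 34 C→G.

4 transitions, 5 transversions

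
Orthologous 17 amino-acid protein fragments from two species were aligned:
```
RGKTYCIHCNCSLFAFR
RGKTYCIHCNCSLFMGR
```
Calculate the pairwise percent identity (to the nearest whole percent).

88%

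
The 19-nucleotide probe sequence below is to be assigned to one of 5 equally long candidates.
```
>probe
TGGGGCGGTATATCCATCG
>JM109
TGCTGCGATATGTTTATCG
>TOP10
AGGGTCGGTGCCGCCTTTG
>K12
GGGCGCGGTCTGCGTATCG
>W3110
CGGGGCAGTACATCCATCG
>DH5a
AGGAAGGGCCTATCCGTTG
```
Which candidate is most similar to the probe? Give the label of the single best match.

W3110

Hamming distances to probe — JM109: 6; TOP10: 8; K12: 7; W3110: 3; DH5a: 8.
Smallest is W3110 with 3 mismatches.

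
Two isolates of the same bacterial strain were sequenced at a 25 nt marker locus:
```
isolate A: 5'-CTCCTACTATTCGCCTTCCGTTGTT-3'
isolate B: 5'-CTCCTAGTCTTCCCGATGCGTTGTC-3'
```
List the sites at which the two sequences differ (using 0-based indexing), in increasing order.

6, 8, 12, 14, 15, 17, 24

Differences at site 6 (C→G), site 8 (A→C), site 12 (G→C), site 14 (C→G), site 15 (T→A), site 17 (C→G), site 24 (T→C).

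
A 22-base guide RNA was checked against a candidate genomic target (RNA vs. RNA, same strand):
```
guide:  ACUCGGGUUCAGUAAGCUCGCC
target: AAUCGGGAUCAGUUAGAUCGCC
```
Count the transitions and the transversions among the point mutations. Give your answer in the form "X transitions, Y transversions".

Mismatches (1-based):
site 2: C→A (pyrimidine→purine, transversion)
site 8: U→A (pyrimidine→purine, transversion)
site 14: A→U (purine→pyrimidine, transversion)
site 17: C→A (pyrimidine→purine, transversion)

0 transitions, 4 transversions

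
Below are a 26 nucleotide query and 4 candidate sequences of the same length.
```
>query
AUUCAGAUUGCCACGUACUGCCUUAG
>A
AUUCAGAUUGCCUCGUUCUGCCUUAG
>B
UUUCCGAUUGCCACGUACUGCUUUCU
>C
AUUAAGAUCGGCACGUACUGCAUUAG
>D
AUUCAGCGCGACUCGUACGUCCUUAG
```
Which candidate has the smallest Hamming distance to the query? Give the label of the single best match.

A

Hamming distances to query — A: 2; B: 5; C: 4; D: 7.
Smallest is A with 2 mismatches.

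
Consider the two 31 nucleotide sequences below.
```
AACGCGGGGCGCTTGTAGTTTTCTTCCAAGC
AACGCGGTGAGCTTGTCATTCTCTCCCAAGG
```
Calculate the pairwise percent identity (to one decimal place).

77.4%

Mismatches at positions 8, 10, 17, 18, 21, 25, 31 (1-based): 7 of 31.
Identical positions: 24/31 = 77.42% → 77.4%.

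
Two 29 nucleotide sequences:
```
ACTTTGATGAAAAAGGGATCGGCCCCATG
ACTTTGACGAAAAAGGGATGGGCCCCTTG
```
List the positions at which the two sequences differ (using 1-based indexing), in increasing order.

8, 20, 27

Differences at position 8 (T→C), position 20 (C→G), position 27 (A→T).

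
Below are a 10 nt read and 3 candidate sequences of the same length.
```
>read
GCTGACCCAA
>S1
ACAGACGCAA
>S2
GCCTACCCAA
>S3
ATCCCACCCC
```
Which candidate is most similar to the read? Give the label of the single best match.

Hamming distances to read — S1: 3; S2: 2; S3: 8.
Smallest is S2 with 2 mismatches.

S2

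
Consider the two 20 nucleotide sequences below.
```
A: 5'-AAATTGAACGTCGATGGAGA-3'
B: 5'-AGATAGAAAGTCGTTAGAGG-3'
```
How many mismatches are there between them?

6

Comparing position by position, 6 bases differ: 2 (A/G), 5 (T/A), 9 (C/A), 14 (A/T), 16 (G/A), 20 (A/G).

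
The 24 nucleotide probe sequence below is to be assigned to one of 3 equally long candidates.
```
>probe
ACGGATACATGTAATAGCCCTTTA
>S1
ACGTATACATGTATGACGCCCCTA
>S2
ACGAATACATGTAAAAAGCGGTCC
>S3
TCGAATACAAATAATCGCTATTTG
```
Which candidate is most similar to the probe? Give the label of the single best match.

S1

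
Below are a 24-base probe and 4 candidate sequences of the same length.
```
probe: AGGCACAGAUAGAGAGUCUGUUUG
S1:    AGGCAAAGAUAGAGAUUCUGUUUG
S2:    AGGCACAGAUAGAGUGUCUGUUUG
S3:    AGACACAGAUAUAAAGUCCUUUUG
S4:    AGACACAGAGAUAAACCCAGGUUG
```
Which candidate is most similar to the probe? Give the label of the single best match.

S2

Hamming distances to probe — S1: 2; S2: 1; S3: 5; S4: 8.
Smallest is S2 with 1 mismatch.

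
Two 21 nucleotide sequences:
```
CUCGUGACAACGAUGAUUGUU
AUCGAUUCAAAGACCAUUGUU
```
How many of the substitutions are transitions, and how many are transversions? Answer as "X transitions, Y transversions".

Transitions (purine↔purine or pyrimidine↔pyrimidine): 14 U→C.
Transversions (purine↔pyrimidine): 1 C→A, 5 U→A, 6 G→U, 7 A→U, 11 C→A, 15 G→C.

1 transition, 6 transversions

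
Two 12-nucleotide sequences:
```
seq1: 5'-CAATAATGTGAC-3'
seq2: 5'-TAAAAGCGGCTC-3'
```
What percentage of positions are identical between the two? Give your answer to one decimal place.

41.7%

7 positions differ (1, 4, 6, 7, 9, 10, 11), so 5 of 12 match: 5/12 = 41.67%.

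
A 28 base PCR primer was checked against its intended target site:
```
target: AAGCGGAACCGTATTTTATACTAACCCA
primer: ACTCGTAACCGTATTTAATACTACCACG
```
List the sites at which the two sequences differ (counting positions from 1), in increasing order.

2, 3, 6, 17, 24, 26, 28

Scanning 1-based: 2: A/C; 3: G/T; 6: G/T; 17: T/A; 24: A/C; 26: C/A; 28: A/G.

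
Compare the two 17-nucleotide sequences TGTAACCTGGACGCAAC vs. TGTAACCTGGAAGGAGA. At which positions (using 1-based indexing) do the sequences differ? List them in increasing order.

Differences at position 12 (C→A), position 14 (C→G), position 16 (A→G), position 17 (C→A).

12, 14, 16, 17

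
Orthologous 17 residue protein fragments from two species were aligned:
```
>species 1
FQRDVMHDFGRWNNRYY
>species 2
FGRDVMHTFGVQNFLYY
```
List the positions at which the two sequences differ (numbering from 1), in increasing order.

2, 8, 11, 12, 14, 15

Scanning 1-based: 2: Q/G; 8: D/T; 11: R/V; 12: W/Q; 14: N/F; 15: R/L.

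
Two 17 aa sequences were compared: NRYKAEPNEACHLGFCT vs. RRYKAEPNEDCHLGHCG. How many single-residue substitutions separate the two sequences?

Mismatches (1-based): residue 1: N→R; residue 10: A→D; residue 15: F→H; residue 17: T→G.

4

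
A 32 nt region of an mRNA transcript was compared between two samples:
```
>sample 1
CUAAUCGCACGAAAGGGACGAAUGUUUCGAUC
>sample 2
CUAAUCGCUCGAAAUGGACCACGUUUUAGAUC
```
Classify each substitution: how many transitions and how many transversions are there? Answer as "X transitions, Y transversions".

Transitions (purine↔purine or pyrimidine↔pyrimidine): none.
Transversions (purine↔pyrimidine): 9 A→U, 15 G→U, 20 G→C, 22 A→C, 23 U→G, 24 G→U, 28 C→A.

0 transitions, 7 transversions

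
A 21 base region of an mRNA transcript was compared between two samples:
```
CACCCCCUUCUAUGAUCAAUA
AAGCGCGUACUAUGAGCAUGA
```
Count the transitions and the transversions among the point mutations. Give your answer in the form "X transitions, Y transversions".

Transitions (purine↔purine or pyrimidine↔pyrimidine): none.
Transversions (purine↔pyrimidine): 1 C→A, 3 C→G, 5 C→G, 7 C→G, 9 U→A, 16 U→G, 19 A→U, 20 U→G.

0 transitions, 8 transversions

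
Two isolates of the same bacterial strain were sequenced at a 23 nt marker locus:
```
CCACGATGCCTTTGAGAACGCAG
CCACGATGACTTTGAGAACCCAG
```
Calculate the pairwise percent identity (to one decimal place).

91.3%

2 positions differ (9, 20), so 21 of 23 match: 21/23 = 91.3%.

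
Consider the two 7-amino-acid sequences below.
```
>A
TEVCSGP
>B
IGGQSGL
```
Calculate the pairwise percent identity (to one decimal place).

28.6%

Mismatches at positions 1, 2, 3, 4, 7 (1-based): 5 of 7.
Identical positions: 2/7 = 28.57% → 28.6%.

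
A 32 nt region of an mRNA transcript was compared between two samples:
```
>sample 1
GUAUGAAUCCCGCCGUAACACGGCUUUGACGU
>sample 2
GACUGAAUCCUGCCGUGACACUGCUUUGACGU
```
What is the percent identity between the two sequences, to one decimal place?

5 positions differ (2, 3, 11, 17, 22), so 27 of 32 match: 27/32 = 84.38%.

84.4%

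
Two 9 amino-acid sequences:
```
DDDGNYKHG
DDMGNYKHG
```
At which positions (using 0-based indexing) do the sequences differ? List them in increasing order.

Differences at position 2 (D→M).

2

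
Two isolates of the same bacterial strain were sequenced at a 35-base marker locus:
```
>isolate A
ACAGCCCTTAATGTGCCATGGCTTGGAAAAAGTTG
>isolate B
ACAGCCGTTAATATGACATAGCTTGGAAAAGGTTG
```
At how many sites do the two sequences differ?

The sequences differ at sites 7, 13, 16, 20, 31 (1-based) — 5 in total.

5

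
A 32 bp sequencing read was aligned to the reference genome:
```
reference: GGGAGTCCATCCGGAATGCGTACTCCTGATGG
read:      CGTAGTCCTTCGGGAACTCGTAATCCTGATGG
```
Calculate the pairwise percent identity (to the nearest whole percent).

78%

Mismatches at positions 1, 3, 9, 12, 17, 18, 23 (1-based): 7 of 32.
Identical positions: 25/32 = 78.12% → 78%.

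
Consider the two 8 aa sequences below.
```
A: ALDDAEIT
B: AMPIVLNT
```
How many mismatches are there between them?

The sequences differ at positions 2, 3, 4, 5, 6, 7 (1-based) — 6 in total.

6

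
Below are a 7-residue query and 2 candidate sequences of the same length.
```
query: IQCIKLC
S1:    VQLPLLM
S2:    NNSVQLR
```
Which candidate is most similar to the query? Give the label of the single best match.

S1

S1 differs at 5 residues; S2 differs at 6 residues. The closest is S1.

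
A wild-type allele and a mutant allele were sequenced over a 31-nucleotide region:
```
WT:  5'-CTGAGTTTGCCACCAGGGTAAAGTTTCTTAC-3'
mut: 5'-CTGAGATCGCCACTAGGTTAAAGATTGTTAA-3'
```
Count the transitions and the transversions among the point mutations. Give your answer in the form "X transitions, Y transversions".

2 transitions, 5 transversions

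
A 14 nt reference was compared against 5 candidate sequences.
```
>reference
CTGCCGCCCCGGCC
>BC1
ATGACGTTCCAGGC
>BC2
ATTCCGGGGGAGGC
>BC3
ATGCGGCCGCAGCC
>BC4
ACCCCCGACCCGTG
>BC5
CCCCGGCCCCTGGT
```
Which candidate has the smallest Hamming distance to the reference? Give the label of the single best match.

BC3

BC1 differs at 6 positions; BC2 differs at 8 positions; BC3 differs at 4 positions; BC4 differs at 9 positions; BC5 differs at 6 positions. The closest is BC3.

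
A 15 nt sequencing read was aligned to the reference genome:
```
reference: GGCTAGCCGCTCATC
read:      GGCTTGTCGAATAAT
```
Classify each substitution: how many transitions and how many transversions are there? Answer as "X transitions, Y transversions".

3 transitions, 4 transversions

Transitions (purine↔purine or pyrimidine↔pyrimidine): 7 C→T, 12 C→T, 15 C→T.
Transversions (purine↔pyrimidine): 5 A→T, 10 C→A, 11 T→A, 14 T→A.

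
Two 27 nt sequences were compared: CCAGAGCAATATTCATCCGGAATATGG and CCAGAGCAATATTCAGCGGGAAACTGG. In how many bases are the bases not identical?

Mismatches (1-based): base 16: T→G; base 18: C→G; base 23: T→A; base 24: A→C.

4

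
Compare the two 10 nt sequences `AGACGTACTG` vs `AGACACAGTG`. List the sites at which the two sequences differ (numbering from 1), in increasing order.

5, 6, 8

Differences at site 5 (G→A), site 6 (T→C), site 8 (C→G).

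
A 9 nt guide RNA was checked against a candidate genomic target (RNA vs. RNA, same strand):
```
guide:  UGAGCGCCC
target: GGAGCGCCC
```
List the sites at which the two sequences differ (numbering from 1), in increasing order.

Scanning 1-based: 1: U/G.

1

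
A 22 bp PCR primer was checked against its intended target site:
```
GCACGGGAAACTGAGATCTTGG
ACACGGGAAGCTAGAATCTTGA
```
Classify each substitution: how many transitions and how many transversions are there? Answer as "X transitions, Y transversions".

6 transitions, 0 transversions

Mismatches (1-based):
site 1: G→A (purine→purine, transition)
site 10: A→G (purine→purine, transition)
site 13: G→A (purine→purine, transition)
site 14: A→G (purine→purine, transition)
site 15: G→A (purine→purine, transition)
site 22: G→A (purine→purine, transition)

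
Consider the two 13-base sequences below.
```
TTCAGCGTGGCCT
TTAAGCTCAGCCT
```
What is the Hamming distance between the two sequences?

Mismatches (1-based): position 3: C→A; position 7: G→T; position 8: T→C; position 9: G→A.

4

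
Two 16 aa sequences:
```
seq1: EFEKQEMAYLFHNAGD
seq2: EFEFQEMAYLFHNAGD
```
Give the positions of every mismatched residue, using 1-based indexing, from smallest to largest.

4

Scanning 1-based: 4: K/F.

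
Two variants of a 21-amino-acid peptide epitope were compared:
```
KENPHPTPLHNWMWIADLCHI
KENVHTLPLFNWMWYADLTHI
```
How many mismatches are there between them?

6

Comparing position by position, 6 positions differ: 4 (P/V), 6 (P/T), 7 (T/L), 10 (H/F), 15 (I/Y), 19 (C/T).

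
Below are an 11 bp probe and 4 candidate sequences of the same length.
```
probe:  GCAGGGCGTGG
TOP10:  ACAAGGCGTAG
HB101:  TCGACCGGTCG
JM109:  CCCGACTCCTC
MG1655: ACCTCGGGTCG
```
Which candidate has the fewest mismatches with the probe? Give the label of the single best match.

TOP10 differs at 3 positions; HB101 differs at 7 positions; JM109 differs at 9 positions; MG1655 differs at 6 positions. The closest is TOP10.

TOP10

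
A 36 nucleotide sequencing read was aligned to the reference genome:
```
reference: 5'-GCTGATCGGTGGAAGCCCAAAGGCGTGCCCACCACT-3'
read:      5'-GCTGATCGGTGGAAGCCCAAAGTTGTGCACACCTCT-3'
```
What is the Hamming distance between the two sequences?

4

Comparing position by position, 4 sites differ: 23 (G/T), 24 (C/T), 29 (C/A), 34 (A/T).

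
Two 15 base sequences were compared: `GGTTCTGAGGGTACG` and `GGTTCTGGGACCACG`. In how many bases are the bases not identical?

4

Mismatches (1-based): base 8: A→G; base 10: G→A; base 11: G→C; base 12: T→C.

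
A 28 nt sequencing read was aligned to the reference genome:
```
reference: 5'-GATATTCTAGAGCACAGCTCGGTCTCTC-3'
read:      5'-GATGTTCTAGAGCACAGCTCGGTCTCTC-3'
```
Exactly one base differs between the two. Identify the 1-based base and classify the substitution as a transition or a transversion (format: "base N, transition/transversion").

Base 4 changes A→G. A is a purine and G is a purine, so this is a transition.

base 4, transition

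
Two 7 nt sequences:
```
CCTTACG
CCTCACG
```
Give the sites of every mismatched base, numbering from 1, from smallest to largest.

4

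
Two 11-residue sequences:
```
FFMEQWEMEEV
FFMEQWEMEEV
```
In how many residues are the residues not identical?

The two sequences are identical at every position.

0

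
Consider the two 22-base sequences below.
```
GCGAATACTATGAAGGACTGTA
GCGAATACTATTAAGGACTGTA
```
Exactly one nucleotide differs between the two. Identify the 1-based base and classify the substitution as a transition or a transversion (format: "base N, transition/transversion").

Base 12 changes G→T. G is a purine and T is a pyrimidine, so this is a transversion.

base 12, transversion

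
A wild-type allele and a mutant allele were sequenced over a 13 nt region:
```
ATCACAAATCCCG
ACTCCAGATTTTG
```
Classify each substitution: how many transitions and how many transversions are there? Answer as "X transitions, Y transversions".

6 transitions, 1 transversion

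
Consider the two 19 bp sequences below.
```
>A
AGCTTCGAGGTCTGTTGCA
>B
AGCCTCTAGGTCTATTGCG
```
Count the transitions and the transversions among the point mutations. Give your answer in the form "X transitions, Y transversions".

3 transitions, 1 transversion

Transitions (purine↔purine or pyrimidine↔pyrimidine): 4 T→C, 14 G→A, 19 A→G.
Transversions (purine↔pyrimidine): 7 G→T.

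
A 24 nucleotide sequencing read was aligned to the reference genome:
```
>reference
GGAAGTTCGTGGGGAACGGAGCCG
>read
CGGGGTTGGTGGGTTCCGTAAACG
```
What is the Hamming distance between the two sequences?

10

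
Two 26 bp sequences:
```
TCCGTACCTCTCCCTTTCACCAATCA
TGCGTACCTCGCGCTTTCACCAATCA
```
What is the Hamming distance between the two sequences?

3

Mismatches (1-based): position 2: C→G; position 11: T→G; position 13: C→G.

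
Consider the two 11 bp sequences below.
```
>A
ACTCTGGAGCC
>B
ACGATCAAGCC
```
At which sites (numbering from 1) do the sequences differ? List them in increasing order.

Scanning 1-based: 3: T/G; 4: C/A; 6: G/C; 7: G/A.

3, 4, 6, 7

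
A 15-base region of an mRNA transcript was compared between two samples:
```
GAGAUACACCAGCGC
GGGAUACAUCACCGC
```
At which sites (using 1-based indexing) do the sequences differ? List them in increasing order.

2, 9, 12

Differences at site 2 (A→G), site 9 (C→U), site 12 (G→C).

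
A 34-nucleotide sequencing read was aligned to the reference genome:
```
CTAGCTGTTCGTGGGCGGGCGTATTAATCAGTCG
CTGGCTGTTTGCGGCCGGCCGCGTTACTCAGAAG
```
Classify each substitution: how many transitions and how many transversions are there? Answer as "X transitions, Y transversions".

5 transitions, 5 transversions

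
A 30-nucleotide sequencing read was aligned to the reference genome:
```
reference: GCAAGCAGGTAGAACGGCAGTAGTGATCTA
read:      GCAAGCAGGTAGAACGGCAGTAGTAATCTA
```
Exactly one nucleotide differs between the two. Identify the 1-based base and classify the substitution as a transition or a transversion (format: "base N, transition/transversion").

base 25, transition

Base 25 changes G→A. G is a purine and A is a purine, so this is a transition.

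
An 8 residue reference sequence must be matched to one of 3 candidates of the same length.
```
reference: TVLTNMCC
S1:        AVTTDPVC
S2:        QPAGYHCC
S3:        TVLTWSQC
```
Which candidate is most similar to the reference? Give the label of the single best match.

S3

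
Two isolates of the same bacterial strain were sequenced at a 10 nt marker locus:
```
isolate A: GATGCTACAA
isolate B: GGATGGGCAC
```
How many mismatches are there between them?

7

Comparing position by position, 7 sites differ: 2 (A/G), 3 (T/A), 4 (G/T), 5 (C/G), 6 (T/G), 7 (A/G), 10 (A/C).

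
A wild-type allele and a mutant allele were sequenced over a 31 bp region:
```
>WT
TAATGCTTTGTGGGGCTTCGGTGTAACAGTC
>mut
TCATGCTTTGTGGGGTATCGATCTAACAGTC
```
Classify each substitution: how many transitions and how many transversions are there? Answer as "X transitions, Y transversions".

2 transitions, 3 transversions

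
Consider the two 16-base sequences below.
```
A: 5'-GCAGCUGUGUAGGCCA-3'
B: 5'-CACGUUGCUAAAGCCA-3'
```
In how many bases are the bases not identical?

8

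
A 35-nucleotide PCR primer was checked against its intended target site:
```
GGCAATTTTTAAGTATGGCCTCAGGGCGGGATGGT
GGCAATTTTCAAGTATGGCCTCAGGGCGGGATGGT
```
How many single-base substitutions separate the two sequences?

Comparing position by position, 1 base differs: 10 (T/C).

1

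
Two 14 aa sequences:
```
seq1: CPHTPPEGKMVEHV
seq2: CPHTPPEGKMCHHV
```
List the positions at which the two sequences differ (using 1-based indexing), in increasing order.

Differences at position 11 (V→C), position 12 (E→H).

11, 12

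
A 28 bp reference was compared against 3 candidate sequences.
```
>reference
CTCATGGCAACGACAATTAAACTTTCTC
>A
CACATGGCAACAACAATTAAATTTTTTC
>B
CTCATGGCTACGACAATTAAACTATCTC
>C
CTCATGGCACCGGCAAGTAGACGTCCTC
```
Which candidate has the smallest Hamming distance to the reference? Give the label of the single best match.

B

A differs at 4 sites; B differs at 2 sites; C differs at 6 sites. The closest is B.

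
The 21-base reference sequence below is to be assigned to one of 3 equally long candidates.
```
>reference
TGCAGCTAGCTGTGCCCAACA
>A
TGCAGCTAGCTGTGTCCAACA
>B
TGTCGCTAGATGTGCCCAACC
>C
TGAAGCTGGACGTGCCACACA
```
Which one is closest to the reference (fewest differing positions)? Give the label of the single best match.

A

A differs at 1 position; B differs at 4 positions; C differs at 6 positions. The closest is A.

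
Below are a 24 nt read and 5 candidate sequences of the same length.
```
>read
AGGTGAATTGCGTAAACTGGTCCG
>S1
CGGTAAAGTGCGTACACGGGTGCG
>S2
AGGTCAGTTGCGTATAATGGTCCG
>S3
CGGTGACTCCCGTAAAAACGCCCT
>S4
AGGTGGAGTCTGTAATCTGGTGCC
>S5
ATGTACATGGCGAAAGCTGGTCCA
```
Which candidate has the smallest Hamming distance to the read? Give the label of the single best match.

S2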